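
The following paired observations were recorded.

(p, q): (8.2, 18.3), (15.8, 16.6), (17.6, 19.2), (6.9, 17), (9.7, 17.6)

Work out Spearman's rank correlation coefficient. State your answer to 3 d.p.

Rank p: 2, 4, 5, 1, 3
Rank q: 4, 1, 5, 2, 3
d = rank(p) − rank(q): -2, 3, 0, -1, 0; Σd² = 14
ρ = 1 − 6Σd² / [n(n²−1)] = 1 − 6×14 / (5×24) = 1 − 84/120 ≈ 0.300

0.300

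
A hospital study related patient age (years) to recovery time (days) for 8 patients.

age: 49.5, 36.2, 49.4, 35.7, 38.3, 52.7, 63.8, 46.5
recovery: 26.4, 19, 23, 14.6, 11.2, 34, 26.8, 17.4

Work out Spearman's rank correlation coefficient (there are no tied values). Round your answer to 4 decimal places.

Rank age: 6, 2, 5, 1, 3, 7, 8, 4
Rank recovery: 6, 4, 5, 2, 1, 8, 7, 3
d = rank(age) − rank(recovery): 0, -2, 0, -1, 2, -1, 1, 1; Σd² = 12
ρ = 1 − 6Σd² / [n(n²−1)] = 1 − 6×12 / (8×63) = 1 − 72/504 ≈ 0.8571

0.8571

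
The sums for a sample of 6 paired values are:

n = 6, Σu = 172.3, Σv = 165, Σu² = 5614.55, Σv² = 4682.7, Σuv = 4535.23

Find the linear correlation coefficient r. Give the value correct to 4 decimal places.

r = (nΣuv − ΣuΣv) / √[(nΣu² − (Σu)²)(nΣv² − (Σv)²)]
Numerator: 6×4535.23 − 172.3×165 = -1218.12
Denominator: √[(33687.3 − 29687.29)(28096.2 − 27225)] = √[4000.01 × 871.2] = 1866.7642
r = -1218.12 / 1866.7642 ≈ -0.6525

-0.6525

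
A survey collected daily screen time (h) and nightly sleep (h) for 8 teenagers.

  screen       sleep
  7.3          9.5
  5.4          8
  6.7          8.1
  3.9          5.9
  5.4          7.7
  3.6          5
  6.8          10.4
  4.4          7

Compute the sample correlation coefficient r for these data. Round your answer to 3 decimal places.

0.923

n = 8, Σx = 43.5, Σy = 61.6, Σx² = 250.27, Σy² = 496.12, Σxy = 350.93
nΣxy − ΣxΣy = 2807.44 − 2679.6 = 127.84
nΣx² − (Σx)² = 2002.16 − 1892.25 = 109.91; nΣy² − (Σy)² = 3968.96 − 3794.56 = 174.4
r = 127.84 / √(109.91 × 174.4) = 127.84 / 138.4496 ≈ 0.923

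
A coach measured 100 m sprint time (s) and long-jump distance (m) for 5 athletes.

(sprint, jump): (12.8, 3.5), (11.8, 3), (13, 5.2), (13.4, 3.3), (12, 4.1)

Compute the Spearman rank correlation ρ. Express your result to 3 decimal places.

0.300

Rank sprint: 3, 1, 4, 5, 2
Rank jump: 3, 1, 5, 2, 4
d = rank(sprint) − rank(jump): 0, 0, -1, 3, -2; Σd² = 14
ρ = 1 − 6Σd² / [n(n²−1)] = 1 − 6×14 / (5×24) = 1 − 84/120 ≈ 0.300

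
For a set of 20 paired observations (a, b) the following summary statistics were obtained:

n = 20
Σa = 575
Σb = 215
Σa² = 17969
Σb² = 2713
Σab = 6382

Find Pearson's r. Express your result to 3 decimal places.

r = (nΣab − ΣaΣb) / √[(nΣa² − (Σa)²)(nΣb² − (Σb)²)]
Numerator: 20×6382 − 575×215 = 4015
Denominator: √[(359380 − 330625)(54260 − 46225)] = √[28755 × 8035] = 15200.2113
r = 4015 / 15200.2113 ≈ 0.264

0.264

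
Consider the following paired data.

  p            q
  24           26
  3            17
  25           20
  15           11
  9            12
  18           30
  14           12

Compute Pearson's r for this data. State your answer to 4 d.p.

0.5159

n = 7, Σp = 108, Σq = 128, Σp² = 2036, Σq² = 2674, Σpq = 2156
nΣpq − ΣpΣq = 15092 − 13824 = 1268
nΣp² − (Σp)² = 14252 − 11664 = 2588; nΣq² − (Σq)² = 18718 − 16384 = 2334
r = 1268 / √(2588 × 2334) = 1268 / 2457.7209 ≈ 0.5159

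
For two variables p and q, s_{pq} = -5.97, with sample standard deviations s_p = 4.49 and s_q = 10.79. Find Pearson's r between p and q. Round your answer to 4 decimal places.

-0.1232

r = Cov(p,q) / (s_p · s_q) = -5.97 / (4.49 × 10.79)
  = -5.97 / 48.4471 ≈ -0.1232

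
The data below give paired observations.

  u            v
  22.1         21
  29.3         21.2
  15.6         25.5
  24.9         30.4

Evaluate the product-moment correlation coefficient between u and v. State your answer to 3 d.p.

n = 4, Σu = 91.9, Σv = 98.1, Σu² = 2210.27, Σv² = 2464.85, Σuv = 2240.02
nΣuv − ΣuΣv = 8960.08 − 9015.39 = -55.31
nΣu² − (Σu)² = 8841.08 − 8445.61 = 395.47; nΣv² − (Σv)² = 9859.4 − 9623.61 = 235.79
r = -55.31 / √(395.47 × 235.79) = -55.31 / 305.3651 ≈ -0.181

-0.181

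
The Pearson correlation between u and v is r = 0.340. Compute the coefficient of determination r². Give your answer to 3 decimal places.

r² = (0.340)² = 0.116

0.116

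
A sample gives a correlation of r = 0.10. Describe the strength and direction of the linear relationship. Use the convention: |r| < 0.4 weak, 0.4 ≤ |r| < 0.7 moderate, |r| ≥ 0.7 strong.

weak positive

r = 0.10 > 0 so the relationship is positive.
|r| = 0.10, which falls in the weak range.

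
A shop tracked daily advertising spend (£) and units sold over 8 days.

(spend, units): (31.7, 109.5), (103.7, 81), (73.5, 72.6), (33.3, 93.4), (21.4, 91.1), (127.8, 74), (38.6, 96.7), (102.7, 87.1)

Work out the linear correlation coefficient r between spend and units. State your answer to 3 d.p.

-0.732

n = 8, Σx = 532.7, Σy = 705.4, Σx² = 47097.77, Σy² = 63258.08, Σxy = 44401.7
nΣxy − ΣxΣy = 355213.6 − 375766.58 = -20552.98
nΣx² − (Σx)² = 376782.16 − 283769.29 = 93012.87; nΣy² − (Σy)² = 506064.64 − 497589.16 = 8475.48
r = -20552.98 / √(93012.87 × 8475.48) = -20552.98 / 28077.1922 ≈ -0.732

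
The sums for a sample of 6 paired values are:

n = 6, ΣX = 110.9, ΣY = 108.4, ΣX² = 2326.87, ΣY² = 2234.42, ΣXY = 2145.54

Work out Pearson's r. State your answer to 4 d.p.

r = (nΣXY − ΣXΣY) / √[(nΣX² − (ΣX)²)(nΣY² − (ΣY)²)]
Numerator: 6×2145.54 − 110.9×108.4 = 851.68
Denominator: √[(13961.22 − 12298.81)(13406.52 − 11750.56)] = √[1662.41 × 1655.96] = 1659.1819
r = 851.68 / 1659.1819 ≈ 0.5133

0.5133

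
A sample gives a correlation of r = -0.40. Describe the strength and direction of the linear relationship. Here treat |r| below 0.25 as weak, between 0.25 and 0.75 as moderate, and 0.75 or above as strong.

moderate negative

r = -0.40 < 0 so the relationship is negative.
|r| = 0.40, which falls in the moderate range.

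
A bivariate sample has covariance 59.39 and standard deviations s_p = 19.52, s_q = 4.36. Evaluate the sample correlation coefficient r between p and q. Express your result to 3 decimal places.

0.698

r = Cov(p,q) / (s_p · s_q) = 59.39 / (19.52 × 4.36)
  = 59.39 / 85.1072 ≈ 0.698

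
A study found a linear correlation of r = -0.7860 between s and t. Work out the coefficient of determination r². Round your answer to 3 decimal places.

r² = (-0.7860)² = 0.618

0.618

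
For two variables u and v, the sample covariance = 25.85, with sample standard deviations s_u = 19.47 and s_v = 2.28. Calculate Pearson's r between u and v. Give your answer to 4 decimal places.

r = Cov(u,v) / (s_u · s_v) = 25.85 / (19.47 × 2.28)
  = 25.85 / 44.3916 ≈ 0.5823

0.5823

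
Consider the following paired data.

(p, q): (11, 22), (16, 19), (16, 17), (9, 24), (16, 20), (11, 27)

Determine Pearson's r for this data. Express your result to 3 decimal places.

n = 6, Σp = 79, Σq = 129, Σp² = 1091, Σq² = 2839, Σpq = 1651
nΣpq − ΣpΣq = 9906 − 10191 = -285
nΣp² − (Σp)² = 6546 − 6241 = 305; nΣq² − (Σq)² = 17034 − 16641 = 393
r = -285 / √(305 × 393) = -285 / 346.2153 ≈ -0.823

-0.823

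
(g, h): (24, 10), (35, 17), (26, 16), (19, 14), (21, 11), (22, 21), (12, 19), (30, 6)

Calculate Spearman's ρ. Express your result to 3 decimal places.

-0.262

Rank g: 5, 8, 6, 2, 3, 4, 1, 7
Rank h: 2, 6, 5, 4, 3, 8, 7, 1
d = rank(g) − rank(h): 3, 2, 1, -2, 0, -4, -6, 6; Σd² = 106
ρ = 1 − 6Σd² / [n(n²−1)] = 1 − 6×106 / (8×63) = 1 − 636/504 ≈ -0.262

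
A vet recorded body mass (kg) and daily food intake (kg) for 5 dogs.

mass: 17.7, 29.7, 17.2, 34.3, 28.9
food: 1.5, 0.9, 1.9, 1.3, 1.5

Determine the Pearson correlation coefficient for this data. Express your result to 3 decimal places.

-0.678

n = 5, Σx = 127.8, Σy = 7.1, Σx² = 3502.92, Σy² = 10.61, Σxy = 173.9
nΣxy − ΣxΣy = 869.5 − 907.38 = -37.88
nΣx² − (Σx)² = 17514.6 − 16332.84 = 1181.76; nΣy² − (Σy)² = 53.05 − 50.41 = 2.64
r = -37.88 / √(1181.76 × 2.64) = -37.88 / 55.8556 ≈ -0.678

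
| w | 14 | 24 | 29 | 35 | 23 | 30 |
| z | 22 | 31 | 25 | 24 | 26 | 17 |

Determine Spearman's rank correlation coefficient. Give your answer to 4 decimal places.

-0.2571

Rank w: 1, 3, 4, 6, 2, 5
Rank z: 2, 6, 4, 3, 5, 1
d = rank(w) − rank(z): -1, -3, 0, 3, -3, 4; Σd² = 44
ρ = 1 − 6Σd² / [n(n²−1)] = 1 − 6×44 / (6×35) = 1 − 264/210 ≈ -0.2571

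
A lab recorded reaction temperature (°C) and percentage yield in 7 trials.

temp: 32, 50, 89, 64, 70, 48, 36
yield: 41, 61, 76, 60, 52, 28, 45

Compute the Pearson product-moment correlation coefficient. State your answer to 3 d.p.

n = 7, Σx = 389, Σy = 363, Σx² = 24041, Σy² = 20291, Σxy = 21570
nΣxy − ΣxΣy = 150990 − 141207 = 9783
nΣx² − (Σx)² = 168287 − 151321 = 16966; nΣy² − (Σy)² = 142037 − 131769 = 10268
r = 9783 / √(16966 × 10268) = 9783 / 13198.7457 ≈ 0.741

0.741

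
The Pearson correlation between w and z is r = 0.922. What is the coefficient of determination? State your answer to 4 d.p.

r² = (0.922)² = 0.8501

0.8501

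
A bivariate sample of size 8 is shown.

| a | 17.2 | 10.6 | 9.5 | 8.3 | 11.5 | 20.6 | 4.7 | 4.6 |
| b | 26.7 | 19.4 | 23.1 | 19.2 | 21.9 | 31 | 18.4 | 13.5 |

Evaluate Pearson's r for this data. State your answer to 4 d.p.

n = 8, Σa = 87, Σb = 173.2, Σa² = 1167.2, Σb² = 3952.92, Σab = 2082.72
nΣab − ΣaΣb = 16661.76 − 15068.4 = 1593.36
nΣa² − (Σa)² = 9337.6 − 7569 = 1768.6; nΣb² − (Σb)² = 31623.36 − 29998.24 = 1625.12
r = 1593.36 / √(1768.6 × 1625.12) = 1593.36 / 1695.3428 ≈ 0.9398

0.9398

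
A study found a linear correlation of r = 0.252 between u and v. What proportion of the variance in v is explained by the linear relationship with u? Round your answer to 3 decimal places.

r² = (0.252)² = 0.064

0.064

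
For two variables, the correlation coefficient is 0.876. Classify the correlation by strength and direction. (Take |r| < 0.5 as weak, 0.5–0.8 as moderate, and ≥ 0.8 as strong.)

strong positive

r = 0.876 > 0 so the relationship is positive.
|r| = 0.876, which falls in the strong range.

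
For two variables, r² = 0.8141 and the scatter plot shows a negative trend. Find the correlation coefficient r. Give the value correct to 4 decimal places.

|r| = √0.8141 = 0.9023
The association is negative, so r = −0.9023.

-0.9023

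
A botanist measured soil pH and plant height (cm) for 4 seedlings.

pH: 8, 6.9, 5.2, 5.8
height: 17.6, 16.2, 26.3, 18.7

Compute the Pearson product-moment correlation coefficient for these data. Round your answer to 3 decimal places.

n = 4, Σx = 25.9, Σy = 78.8, Σx² = 172.29, Σy² = 1613.58, Σxy = 497.8
nΣxy − ΣxΣy = 1991.2 − 2040.92 = -49.72
nΣx² − (Σx)² = 689.16 − 670.81 = 18.35; nΣy² − (Σy)² = 6454.32 − 6209.44 = 244.88
r = -49.72 / √(18.35 × 244.88) = -49.72 / 67.0339 ≈ -0.742

-0.742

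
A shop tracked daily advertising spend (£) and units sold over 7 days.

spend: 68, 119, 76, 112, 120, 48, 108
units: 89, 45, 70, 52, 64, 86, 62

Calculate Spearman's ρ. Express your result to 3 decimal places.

Rank spend: 2, 6, 3, 5, 7, 1, 4
Rank units: 7, 1, 5, 2, 4, 6, 3
d = rank(spend) − rank(units): -5, 5, -2, 3, 3, -5, 1; Σd² = 98
ρ = 1 − 6Σd² / [n(n²−1)] = 1 − 6×98 / (7×48) = 1 − 588/336 ≈ -0.750

-0.750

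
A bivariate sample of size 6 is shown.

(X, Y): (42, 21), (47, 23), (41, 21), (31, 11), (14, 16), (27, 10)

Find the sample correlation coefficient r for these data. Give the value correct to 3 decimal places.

0.667

n = 6, ΣX = 202, ΣY = 102, ΣX² = 7540, ΣY² = 1888, ΣXY = 3659
nΣXY − ΣXΣY = 21954 − 20604 = 1350
nΣX² − (ΣX)² = 45240 − 40804 = 4436; nΣY² − (ΣY)² = 11328 − 10404 = 924
r = 1350 / √(4436 × 924) = 1350 / 2024.5651 ≈ 0.667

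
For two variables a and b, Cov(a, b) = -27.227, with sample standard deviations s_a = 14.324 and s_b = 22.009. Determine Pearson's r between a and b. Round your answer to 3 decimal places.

r = Cov(a,b) / (s_a · s_b) = -27.227 / (14.324 × 22.009)
  = -27.227 / 315.2569 ≈ -0.086

-0.086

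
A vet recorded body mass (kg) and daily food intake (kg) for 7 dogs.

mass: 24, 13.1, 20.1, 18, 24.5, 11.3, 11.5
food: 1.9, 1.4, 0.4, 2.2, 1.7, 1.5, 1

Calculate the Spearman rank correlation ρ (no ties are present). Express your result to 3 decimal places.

Rank mass: 6, 3, 5, 4, 7, 1, 2
Rank food: 6, 3, 1, 7, 5, 4, 2
d = rank(mass) − rank(food): 0, 0, 4, -3, 2, -3, 0; Σd² = 38
ρ = 1 − 6Σd² / [n(n²−1)] = 1 − 6×38 / (7×48) = 1 − 228/336 ≈ 0.321

0.321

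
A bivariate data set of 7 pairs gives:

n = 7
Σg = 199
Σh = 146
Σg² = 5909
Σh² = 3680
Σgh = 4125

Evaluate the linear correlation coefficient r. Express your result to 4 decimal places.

r = (nΣgh − ΣgΣh) / √[(nΣg² − (Σg)²)(nΣh² − (Σh)²)]
Numerator: 7×4125 − 199×146 = -179
Denominator: √[(41363 − 39601)(25760 − 21316)] = √[1762 × 4444] = 2798.2723
r = -179 / 2798.2723 ≈ -0.0640

-0.0640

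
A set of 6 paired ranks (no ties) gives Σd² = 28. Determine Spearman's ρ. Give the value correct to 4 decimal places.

0.2000

ρ = 1 − 6Σd² / [n(n²−1)] = 1 − 6×28 / (6×35)
  = 1 − 168/210 = 1 − 0.80000 ≈ 0.2000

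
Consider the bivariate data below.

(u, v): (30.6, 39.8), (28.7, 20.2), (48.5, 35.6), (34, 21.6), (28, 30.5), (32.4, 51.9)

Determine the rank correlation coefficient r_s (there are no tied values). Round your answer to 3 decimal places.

Rank u: 3, 2, 6, 5, 1, 4
Rank v: 5, 1, 4, 2, 3, 6
d = rank(u) − rank(v): -2, 1, 2, 3, -2, -2; Σd² = 26
ρ = 1 − 6Σd² / [n(n²−1)] = 1 − 6×26 / (6×35) = 1 − 156/210 ≈ 0.257

0.257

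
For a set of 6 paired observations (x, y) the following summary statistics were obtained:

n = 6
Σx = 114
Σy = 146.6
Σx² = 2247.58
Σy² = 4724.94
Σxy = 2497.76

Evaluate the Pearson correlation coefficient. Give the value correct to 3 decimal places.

r = (nΣxy − ΣxΣy) / √[(nΣx² − (Σx)²)(nΣy² − (Σy)²)]
Numerator: 6×2497.76 − 114×146.6 = -1725.84
Denominator: √[(13485.48 − 12996)(28349.64 − 21491.56)] = √[489.48 × 6858.08] = 1832.1826
r = -1725.84 / 1832.1826 ≈ -0.942

-0.942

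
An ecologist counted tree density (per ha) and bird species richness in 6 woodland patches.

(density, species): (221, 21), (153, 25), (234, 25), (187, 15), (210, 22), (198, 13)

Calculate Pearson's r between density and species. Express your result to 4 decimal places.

0.0752

n = 6, Σx = 1203, Σy = 121, Σx² = 245279, Σy² = 2569, Σxy = 24315
nΣxy − ΣxΣy = 145890 − 145563 = 327
nΣx² − (Σx)² = 1471674 − 1447209 = 24465; nΣy² − (Σy)² = 15414 − 14641 = 773
r = 327 / √(24465 × 773) = 327 / 4348.7291 ≈ 0.0752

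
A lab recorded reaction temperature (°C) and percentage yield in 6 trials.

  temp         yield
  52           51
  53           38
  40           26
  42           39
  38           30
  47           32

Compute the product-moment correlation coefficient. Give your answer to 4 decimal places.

0.7030

n = 6, Σx = 272, Σy = 216, Σx² = 12530, Σy² = 8166, Σxy = 9988
nΣxy − ΣxΣy = 59928 − 58752 = 1176
nΣx² − (Σx)² = 75180 − 73984 = 1196; nΣy² − (Σy)² = 48996 − 46656 = 2340
r = 1176 / √(1196 × 2340) = 1176 / 1672.9136 ≈ 0.7030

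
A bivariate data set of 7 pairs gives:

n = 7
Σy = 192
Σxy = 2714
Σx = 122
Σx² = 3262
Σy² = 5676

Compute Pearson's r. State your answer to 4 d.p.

r = (nΣxy − ΣxΣy) / √[(nΣx² − (Σx)²)(nΣy² − (Σy)²)]
Numerator: 7×2714 − 122×192 = -4426
Denominator: √[(22834 − 14884)(39732 − 36864)] = √[7950 × 2868] = 4774.9974
r = -4426 / 4774.9974 ≈ -0.9269

-0.9269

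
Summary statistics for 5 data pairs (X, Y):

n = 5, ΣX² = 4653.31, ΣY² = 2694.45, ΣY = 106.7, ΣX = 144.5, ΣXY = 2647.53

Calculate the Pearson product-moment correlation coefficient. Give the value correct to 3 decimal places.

-0.977

r = (nΣXY − ΣXΣY) / √[(nΣX² − (ΣX)²)(nΣY² − (ΣY)²)]
Numerator: 5×2647.53 − 144.5×106.7 = -2180.5
Denominator: √[(23266.55 − 20880.25)(13472.25 − 11384.89)] = √[2386.3 × 2087.36] = 2231.8305
r = -2180.5 / 2231.8305 ≈ -0.977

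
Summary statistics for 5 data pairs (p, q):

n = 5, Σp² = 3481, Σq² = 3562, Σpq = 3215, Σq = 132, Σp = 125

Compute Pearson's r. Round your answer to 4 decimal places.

r = (nΣpq − ΣpΣq) / √[(nΣp² − (Σp)²)(nΣq² − (Σq)²)]
Numerator: 5×3215 − 125×132 = -425
Denominator: √[(17405 − 15625)(17810 − 17424)] = √[1780 × 386] = 828.9029
r = -425 / 828.9029 ≈ -0.5127

-0.5127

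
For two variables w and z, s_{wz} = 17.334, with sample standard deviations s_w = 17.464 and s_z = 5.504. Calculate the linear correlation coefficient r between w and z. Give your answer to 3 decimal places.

r = Cov(w,z) / (s_w · s_z) = 17.334 / (17.464 × 5.504)
  = 17.334 / 96.1219 ≈ 0.180

0.180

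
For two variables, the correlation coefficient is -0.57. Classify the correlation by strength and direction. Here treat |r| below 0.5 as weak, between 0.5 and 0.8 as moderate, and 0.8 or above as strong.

r = -0.57 < 0 so the relationship is negative.
|r| = 0.57, which falls in the moderate range.

moderate negative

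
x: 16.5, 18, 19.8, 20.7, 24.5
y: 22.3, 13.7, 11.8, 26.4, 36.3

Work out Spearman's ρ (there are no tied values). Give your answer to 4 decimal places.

0.6000

Rank x: 1, 2, 3, 4, 5
Rank y: 3, 2, 1, 4, 5
d = rank(x) − rank(y): -2, 0, 2, 0, 0; Σd² = 8
ρ = 1 − 6Σd² / [n(n²−1)] = 1 − 6×8 / (5×24) = 1 − 48/120 ≈ 0.6000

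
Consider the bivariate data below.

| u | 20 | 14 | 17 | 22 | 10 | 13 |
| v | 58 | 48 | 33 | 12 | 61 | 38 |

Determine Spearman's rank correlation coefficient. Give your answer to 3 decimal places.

Rank u: 5, 3, 4, 6, 1, 2
Rank v: 5, 4, 2, 1, 6, 3
d = rank(u) − rank(v): 0, -1, 2, 5, -5, -1; Σd² = 56
ρ = 1 − 6Σd² / [n(n²−1)] = 1 − 6×56 / (6×35) = 1 − 336/210 ≈ -0.600

-0.600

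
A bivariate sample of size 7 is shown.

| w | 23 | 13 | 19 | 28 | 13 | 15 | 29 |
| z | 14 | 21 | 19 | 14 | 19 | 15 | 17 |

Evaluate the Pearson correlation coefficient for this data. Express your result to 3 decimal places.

n = 7, Σw = 140, Σz = 119, Σw² = 3078, Σz² = 2069, Σwz = 2313
nΣwz − ΣwΣz = 16191 − 16660 = -469
nΣw² − (Σw)² = 21546 − 19600 = 1946; nΣz² − (Σz)² = 14483 − 14161 = 322
r = -469 / √(1946 × 322) = -469 / 791.5883 ≈ -0.592

-0.592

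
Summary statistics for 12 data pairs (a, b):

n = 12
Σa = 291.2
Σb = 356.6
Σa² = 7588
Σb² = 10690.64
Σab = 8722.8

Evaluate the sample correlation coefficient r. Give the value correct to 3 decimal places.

0.314

r = (nΣab − ΣaΣb) / √[(nΣa² − (Σa)²)(nΣb² − (Σb)²)]
Numerator: 12×8722.8 − 291.2×356.6 = 831.68
Denominator: √[(91056 − 84797.44)(128287.68 − 127163.56)] = √[6258.56 × 1124.12] = 2652.4277
r = 831.68 / 2652.4277 ≈ 0.314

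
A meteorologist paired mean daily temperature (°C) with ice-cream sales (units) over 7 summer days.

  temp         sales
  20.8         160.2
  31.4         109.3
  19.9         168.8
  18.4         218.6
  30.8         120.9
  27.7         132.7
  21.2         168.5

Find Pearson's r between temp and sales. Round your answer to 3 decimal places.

-0.920

n = 7, Σx = 170.2, Σy = 1079, Σx² = 4318.54, Σy² = 174508.28, Σxy = 25117.25
nΣxy − ΣxΣy = 175820.75 − 183645.8 = -7825.05
nΣx² − (Σx)² = 30229.78 − 28968.04 = 1261.74; nΣy² − (Σy)² = 1221557.96 − 1164241 = 57316.96
r = -7825.05 / √(1261.74 × 57316.96) = -7825.05 / 8504.0638 ≈ -0.920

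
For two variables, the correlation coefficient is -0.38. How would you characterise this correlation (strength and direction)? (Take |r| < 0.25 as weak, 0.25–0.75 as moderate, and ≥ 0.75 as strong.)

moderate negative

r = -0.38 < 0 so the relationship is negative.
|r| = 0.38, which falls in the moderate range.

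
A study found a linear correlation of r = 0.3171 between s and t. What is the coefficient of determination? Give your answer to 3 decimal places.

r² = (0.3171)² = 0.101

0.101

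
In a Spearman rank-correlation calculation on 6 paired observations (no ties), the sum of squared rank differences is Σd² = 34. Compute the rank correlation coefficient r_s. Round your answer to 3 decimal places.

0.029

ρ = 1 − 6Σd² / [n(n²−1)] = 1 − 6×34 / (6×35)
  = 1 − 204/210 = 1 − 0.9714 ≈ 0.029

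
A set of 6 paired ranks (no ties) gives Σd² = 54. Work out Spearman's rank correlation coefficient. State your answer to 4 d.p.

ρ = 1 − 6Σd² / [n(n²−1)] = 1 − 6×54 / (6×35)
  = 1 − 324/210 = 1 − 1.54286 ≈ -0.5429

-0.5429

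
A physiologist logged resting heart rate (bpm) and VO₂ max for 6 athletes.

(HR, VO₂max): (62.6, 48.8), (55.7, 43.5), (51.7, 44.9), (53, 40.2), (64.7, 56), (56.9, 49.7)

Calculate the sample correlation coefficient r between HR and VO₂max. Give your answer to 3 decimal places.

n = 6, Σx = 344.6, Σy = 283.1, Σx² = 19926.84, Σy² = 13511.83, Σxy = 16380.89
nΣxy − ΣxΣy = 98285.34 − 97556.26 = 729.08
nΣx² − (Σx)² = 119561.04 − 118749.16 = 811.88; nΣy² − (Σy)² = 81070.98 − 80145.61 = 925.37
r = 729.08 / √(811.88 × 925.37) = 729.08 / 866.7695 ≈ 0.841

0.841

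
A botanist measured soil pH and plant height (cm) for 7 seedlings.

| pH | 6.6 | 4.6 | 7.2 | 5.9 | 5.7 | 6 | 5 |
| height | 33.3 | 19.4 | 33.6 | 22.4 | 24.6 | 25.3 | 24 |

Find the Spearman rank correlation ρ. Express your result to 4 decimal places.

0.8929

Rank pH: 6, 1, 7, 4, 3, 5, 2
Rank height: 6, 1, 7, 2, 4, 5, 3
d = rank(pH) − rank(height): 0, 0, 0, 2, -1, 0, -1; Σd² = 6
ρ = 1 − 6Σd² / [n(n²−1)] = 1 − 6×6 / (7×48) = 1 − 36/336 ≈ 0.8929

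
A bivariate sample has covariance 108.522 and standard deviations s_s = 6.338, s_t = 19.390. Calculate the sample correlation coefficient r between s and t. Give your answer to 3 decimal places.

r = Cov(s,t) / (s_s · s_t) = 108.522 / (6.338 × 19.390)
  = 108.522 / 122.8938 ≈ 0.883

0.883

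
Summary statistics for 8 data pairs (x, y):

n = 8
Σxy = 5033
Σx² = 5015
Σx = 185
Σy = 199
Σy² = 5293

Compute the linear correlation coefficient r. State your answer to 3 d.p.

0.858

r = (nΣxy − ΣxΣy) / √[(nΣx² − (Σx)²)(nΣy² − (Σy)²)]
Numerator: 8×5033 − 185×199 = 3449
Denominator: √[(40120 − 34225)(42344 − 39601)] = √[5895 × 2743] = 4021.1920
r = 3449 / 4021.1920 ≈ 0.858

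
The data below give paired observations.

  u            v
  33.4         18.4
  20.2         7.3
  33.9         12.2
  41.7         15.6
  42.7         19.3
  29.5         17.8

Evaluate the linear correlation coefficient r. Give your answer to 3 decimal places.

n = 6, Σu = 201.4, Σv = 90.6, Σu² = 7105.24, Σv² = 1473.38, Σuv = 3175.33
nΣuv − ΣuΣv = 19051.98 − 18246.84 = 805.14
nΣu² − (Σu)² = 42631.44 − 40561.96 = 2069.48; nΣv² − (Σv)² = 8840.28 − 8208.36 = 631.92
r = 805.14 / √(2069.48 × 631.92) = 805.14 / 1143.5671 ≈ 0.704

0.704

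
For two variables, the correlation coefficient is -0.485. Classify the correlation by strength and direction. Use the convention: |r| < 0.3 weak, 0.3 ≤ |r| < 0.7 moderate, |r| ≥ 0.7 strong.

r = -0.485 < 0 so the relationship is negative.
|r| = 0.485, which falls in the moderate range.

moderate negative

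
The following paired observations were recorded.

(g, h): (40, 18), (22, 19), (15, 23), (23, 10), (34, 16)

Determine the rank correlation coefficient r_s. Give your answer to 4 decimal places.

Rank g: 5, 2, 1, 3, 4
Rank h: 3, 4, 5, 1, 2
d = rank(g) − rank(h): 2, -2, -4, 2, 2; Σd² = 32
ρ = 1 − 6Σd² / [n(n²−1)] = 1 − 6×32 / (5×24) = 1 − 192/120 ≈ -0.6000

-0.6000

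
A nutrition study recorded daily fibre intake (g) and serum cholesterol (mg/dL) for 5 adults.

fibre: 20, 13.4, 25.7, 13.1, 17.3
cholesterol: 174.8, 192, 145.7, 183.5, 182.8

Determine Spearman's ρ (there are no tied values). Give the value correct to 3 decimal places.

-0.900

Rank fibre: 4, 2, 5, 1, 3
Rank cholesterol: 2, 5, 1, 4, 3
d = rank(fibre) − rank(cholesterol): 2, -3, 4, -3, 0; Σd² = 38
ρ = 1 − 6Σd² / [n(n²−1)] = 1 − 6×38 / (5×24) = 1 − 228/120 ≈ -0.900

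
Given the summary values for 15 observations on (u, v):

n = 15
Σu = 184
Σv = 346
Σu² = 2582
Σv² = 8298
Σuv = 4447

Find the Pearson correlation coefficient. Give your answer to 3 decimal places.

r = (nΣuv − ΣuΣv) / √[(nΣu² − (Σu)²)(nΣv² − (Σv)²)]
Numerator: 15×4447 − 184×346 = 3041
Denominator: √[(38730 − 33856)(124470 − 119716)] = √[4874 × 4754] = 4813.6261
r = 3041 / 4813.6261 ≈ 0.632

0.632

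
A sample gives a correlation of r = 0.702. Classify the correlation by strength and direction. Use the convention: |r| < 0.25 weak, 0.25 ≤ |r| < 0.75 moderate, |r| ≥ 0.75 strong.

r = 0.702 > 0 so the relationship is positive.
|r| = 0.702, which falls in the moderate range.

moderate positive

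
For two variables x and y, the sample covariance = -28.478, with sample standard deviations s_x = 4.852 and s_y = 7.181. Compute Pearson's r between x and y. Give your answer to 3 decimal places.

r = Cov(x,y) / (s_x · s_y) = -28.478 / (4.852 × 7.181)
  = -28.478 / 34.8422 ≈ -0.817

-0.817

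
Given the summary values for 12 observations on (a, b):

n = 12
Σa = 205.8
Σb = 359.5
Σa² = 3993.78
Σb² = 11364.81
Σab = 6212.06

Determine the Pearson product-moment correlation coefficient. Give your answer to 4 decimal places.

0.0887

r = (nΣab − ΣaΣb) / √[(nΣa² − (Σa)²)(nΣb² − (Σb)²)]
Numerator: 12×6212.06 − 205.8×359.5 = 559.62
Denominator: √[(47925.36 − 42353.64)(136377.72 − 129240.25)] = √[5571.72 × 7137.47] = 6306.1862
r = 559.62 / 6306.1862 ≈ 0.0887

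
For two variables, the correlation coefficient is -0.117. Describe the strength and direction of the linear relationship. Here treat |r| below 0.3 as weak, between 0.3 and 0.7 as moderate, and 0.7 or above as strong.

r = -0.117 < 0 so the relationship is negative.
|r| = 0.117, which falls in the weak range.

weak negative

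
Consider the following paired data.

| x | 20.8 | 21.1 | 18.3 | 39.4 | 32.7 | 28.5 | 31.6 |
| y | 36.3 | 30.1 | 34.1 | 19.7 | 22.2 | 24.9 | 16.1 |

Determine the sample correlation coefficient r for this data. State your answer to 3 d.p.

n = 7, Σx = 192.4, Σy = 183.4, Σx² = 5645.2, Σy² = 5146.66, Σxy = 4734.71
nΣxy − ΣxΣy = 33142.97 − 35286.16 = -2143.19
nΣx² − (Σx)² = 39516.4 − 37017.76 = 2498.64; nΣy² − (Σy)² = 36026.62 − 33635.56 = 2391.06
r = -2143.19 / √(2498.64 × 2391.06) = -2143.19 / 2444.2582 ≈ -0.877

-0.877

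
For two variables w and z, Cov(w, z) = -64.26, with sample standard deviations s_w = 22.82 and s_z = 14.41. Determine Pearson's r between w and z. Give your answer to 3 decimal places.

r = Cov(w,z) / (s_w · s_z) = -64.26 / (22.82 × 14.41)
  = -64.26 / 328.8362 ≈ -0.195

-0.195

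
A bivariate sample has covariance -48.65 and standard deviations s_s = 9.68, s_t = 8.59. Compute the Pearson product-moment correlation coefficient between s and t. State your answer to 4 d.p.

-0.5851

r = Cov(s,t) / (s_s · s_t) = -48.65 / (9.68 × 8.59)
  = -48.65 / 83.1512 ≈ -0.5851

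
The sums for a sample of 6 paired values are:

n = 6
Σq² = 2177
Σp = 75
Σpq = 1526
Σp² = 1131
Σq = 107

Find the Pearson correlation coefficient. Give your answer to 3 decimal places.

r = (nΣpq − ΣpΣq) / √[(nΣp² − (Σp)²)(nΣq² − (Σq)²)]
Numerator: 6×1526 − 75×107 = 1131
Denominator: √[(6786 − 5625)(13062 − 11449)] = √[1161 × 1613] = 1368.4637
r = 1131 / 1368.4637 ≈ 0.826

0.826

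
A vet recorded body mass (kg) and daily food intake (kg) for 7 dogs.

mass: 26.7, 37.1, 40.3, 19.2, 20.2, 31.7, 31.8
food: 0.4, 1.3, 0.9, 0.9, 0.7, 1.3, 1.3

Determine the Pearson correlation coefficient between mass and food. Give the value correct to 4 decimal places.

0.4797

n = 7, Σx = 207, Σy = 6.8, Σx² = 6506.2, Σy² = 7.34, Σxy = 209.15
nΣxy − ΣxΣy = 1464.05 − 1407.6 = 56.45
nΣx² − (Σx)² = 45543.4 − 42849 = 2694.4; nΣy² − (Σy)² = 51.38 − 46.24 = 5.14
r = 56.45 / √(2694.4 × 5.14) = 56.45 / 117.6827 ≈ 0.4797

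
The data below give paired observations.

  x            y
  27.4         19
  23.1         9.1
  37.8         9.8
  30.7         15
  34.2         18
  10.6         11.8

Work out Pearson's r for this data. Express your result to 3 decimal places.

0.221

n = 6, Σx = 163.8, Σy = 82.7, Σx² = 4937.7, Σy² = 1228.09, Σxy = 2302.43
nΣxy − ΣxΣy = 13814.58 − 13546.26 = 268.32
nΣx² − (Σx)² = 29626.2 − 26830.44 = 2795.76; nΣy² − (Σy)² = 7368.54 − 6839.29 = 529.25
r = 268.32 / √(2795.76 × 529.25) = 268.32 / 1216.4111 ≈ 0.221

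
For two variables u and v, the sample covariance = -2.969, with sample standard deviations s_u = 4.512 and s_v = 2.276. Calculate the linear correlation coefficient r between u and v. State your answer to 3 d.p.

r = Cov(u,v) / (s_u · s_v) = -2.969 / (4.512 × 2.276)
  = -2.969 / 10.2693 ≈ -0.289

-0.289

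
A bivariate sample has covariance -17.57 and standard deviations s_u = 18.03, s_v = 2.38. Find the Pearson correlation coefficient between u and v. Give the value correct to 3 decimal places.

-0.409

r = Cov(u,v) / (s_u · s_v) = -17.57 / (18.03 × 2.38)
  = -17.57 / 42.9114 ≈ -0.409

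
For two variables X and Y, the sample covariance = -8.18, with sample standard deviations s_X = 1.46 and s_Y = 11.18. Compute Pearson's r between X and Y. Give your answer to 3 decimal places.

r = Cov(X,Y) / (s_X · s_Y) = -8.18 / (1.46 × 11.18)
  = -8.18 / 16.3228 ≈ -0.501

-0.501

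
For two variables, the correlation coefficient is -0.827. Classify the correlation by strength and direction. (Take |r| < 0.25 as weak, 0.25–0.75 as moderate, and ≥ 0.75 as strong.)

strong negative

r = -0.827 < 0 so the relationship is negative.
|r| = 0.827, which falls in the strong range.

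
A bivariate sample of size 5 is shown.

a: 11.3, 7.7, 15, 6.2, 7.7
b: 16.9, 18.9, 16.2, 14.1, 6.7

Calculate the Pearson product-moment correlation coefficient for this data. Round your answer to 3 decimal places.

0.314

n = 5, Σa = 47.9, Σb = 72.8, Σa² = 509.71, Σb² = 1148.96, Σab = 718.51
nΣab − ΣaΣb = 3592.55 − 3487.12 = 105.43
nΣa² − (Σa)² = 2548.55 − 2294.41 = 254.14; nΣb² − (Σb)² = 5744.8 − 5299.84 = 444.96
r = 105.43 / √(254.14 × 444.96) = 105.43 / 336.2769 ≈ 0.314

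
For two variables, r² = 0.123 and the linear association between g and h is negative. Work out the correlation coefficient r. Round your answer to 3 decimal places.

-0.351

|r| = √0.123 = 0.351
The association is negative, so r = −0.351.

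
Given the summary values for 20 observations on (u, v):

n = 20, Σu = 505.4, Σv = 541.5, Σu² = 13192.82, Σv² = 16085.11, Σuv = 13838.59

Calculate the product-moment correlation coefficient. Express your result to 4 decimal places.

0.2000

r = (nΣuv − ΣuΣv) / √[(nΣu² − (Σu)²)(nΣv² − (Σv)²)]
Numerator: 20×13838.59 − 505.4×541.5 = 3097.7
Denominator: √[(263856.4 − 255429.16)(321702.2 − 293222.25)] = √[8427.24 × 28479.95] = 15492.1714
r = 3097.7 / 15492.1714 ≈ 0.2000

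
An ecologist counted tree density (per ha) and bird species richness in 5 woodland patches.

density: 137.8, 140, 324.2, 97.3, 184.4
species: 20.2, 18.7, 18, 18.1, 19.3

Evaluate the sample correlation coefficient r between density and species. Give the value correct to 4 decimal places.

n = 5, Σx = 883.7, Σy = 94.3, Σx² = 187165.13, Σy² = 1781.83, Σxy = 16557.21
nΣxy − ΣxΣy = 82786.05 − 83332.91 = -546.86
nΣx² − (Σx)² = 935825.65 − 780925.69 = 154899.96; nΣy² − (Σy)² = 8909.15 − 8892.49 = 16.66
r = -546.86 / √(154899.96 × 16.66) = -546.86 / 1606.4350 ≈ -0.3404

-0.3404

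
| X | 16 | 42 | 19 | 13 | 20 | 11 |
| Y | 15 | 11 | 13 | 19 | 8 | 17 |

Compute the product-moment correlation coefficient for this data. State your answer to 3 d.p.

-0.579

n = 6, ΣX = 121, ΣY = 83, ΣX² = 3071, ΣY² = 1229, ΣXY = 1543
nΣXY − ΣXΣY = 9258 − 10043 = -785
nΣX² − (ΣX)² = 18426 − 14641 = 3785; nΣY² − (ΣY)² = 7374 − 6889 = 485
r = -785 / √(3785 × 485) = -785 / 1354.8893 ≈ -0.579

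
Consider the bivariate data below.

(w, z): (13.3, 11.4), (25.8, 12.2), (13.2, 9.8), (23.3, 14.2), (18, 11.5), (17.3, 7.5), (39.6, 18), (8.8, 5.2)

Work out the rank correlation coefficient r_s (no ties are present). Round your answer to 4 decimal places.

0.9048

Rank w: 3, 7, 2, 6, 5, 4, 8, 1
Rank z: 4, 6, 3, 7, 5, 2, 8, 1
d = rank(w) − rank(z): -1, 1, -1, -1, 0, 2, 0, 0; Σd² = 8
ρ = 1 − 6Σd² / [n(n²−1)] = 1 − 6×8 / (8×63) = 1 − 48/504 ≈ 0.9048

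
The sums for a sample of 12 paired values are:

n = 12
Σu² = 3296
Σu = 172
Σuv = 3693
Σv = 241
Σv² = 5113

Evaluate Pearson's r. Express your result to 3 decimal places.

r = (nΣuv − ΣuΣv) / √[(nΣu² − (Σu)²)(nΣv² − (Σv)²)]
Numerator: 12×3693 − 172×241 = 2864
Denominator: √[(39552 − 29584)(61356 − 58081)] = √[9968 × 3275] = 5713.5978
r = 2864 / 5713.5978 ≈ 0.501

0.501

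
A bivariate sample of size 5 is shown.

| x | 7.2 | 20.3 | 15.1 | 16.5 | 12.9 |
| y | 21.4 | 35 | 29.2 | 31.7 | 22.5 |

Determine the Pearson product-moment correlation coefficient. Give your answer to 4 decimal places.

n = 5, Σx = 72, Σy = 139.8, Σx² = 1130.6, Σy² = 4046.74, Σxy = 2118.8
nΣxy − ΣxΣy = 10594 − 10065.6 = 528.4
nΣx² − (Σx)² = 5653 − 5184 = 469; nΣy² − (Σy)² = 20233.7 − 19544.04 = 689.66
r = 528.4 / √(469 × 689.66) = 528.4 / 568.7271 ≈ 0.9291

0.9291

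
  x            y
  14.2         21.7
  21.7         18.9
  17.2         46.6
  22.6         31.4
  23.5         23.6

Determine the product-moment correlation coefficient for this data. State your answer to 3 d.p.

n = 5, Σx = 99.2, Σy = 142.2, Σx² = 2031.38, Σy² = 4542.58, Σxy = 2784.03
nΣxy − ΣxΣy = 13920.15 − 14106.24 = -186.09
nΣx² − (Σx)² = 10156.9 − 9840.64 = 316.26; nΣy² − (Σy)² = 22712.9 − 20220.84 = 2492.06
r = -186.09 / √(316.26 × 2492.06) = -186.09 / 887.7719 ≈ -0.210

-0.210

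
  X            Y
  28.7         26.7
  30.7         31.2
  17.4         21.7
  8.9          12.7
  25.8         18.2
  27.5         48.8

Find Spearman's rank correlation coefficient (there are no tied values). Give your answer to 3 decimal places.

0.771

Rank X: 5, 6, 2, 1, 3, 4
Rank Y: 4, 5, 3, 1, 2, 6
d = rank(X) − rank(Y): 1, 1, -1, 0, 1, -2; Σd² = 8
ρ = 1 − 6Σd² / [n(n²−1)] = 1 − 6×8 / (6×35) = 1 − 48/210 ≈ 0.771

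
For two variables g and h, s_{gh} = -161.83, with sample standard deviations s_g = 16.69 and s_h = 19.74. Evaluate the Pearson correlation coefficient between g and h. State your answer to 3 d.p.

r = Cov(g,h) / (s_g · s_h) = -161.83 / (16.69 × 19.74)
  = -161.83 / 329.4606 ≈ -0.491

-0.491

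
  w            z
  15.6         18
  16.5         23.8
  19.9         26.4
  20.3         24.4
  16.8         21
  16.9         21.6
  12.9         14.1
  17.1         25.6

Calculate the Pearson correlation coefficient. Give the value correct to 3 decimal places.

n = 8, Σw = 136, Σz = 174.9, Σw² = 2350.38, Σz² = 3944.49, Σwz = 3031.67
nΣwz − ΣwΣz = 24253.36 − 23786.4 = 466.96
nΣw² − (Σw)² = 18803.04 − 18496 = 307.04; nΣz² − (Σz)² = 31555.92 − 30590.01 = 965.91
r = 466.96 / √(307.04 × 965.91) = 466.96 / 544.5852 ≈ 0.857

0.857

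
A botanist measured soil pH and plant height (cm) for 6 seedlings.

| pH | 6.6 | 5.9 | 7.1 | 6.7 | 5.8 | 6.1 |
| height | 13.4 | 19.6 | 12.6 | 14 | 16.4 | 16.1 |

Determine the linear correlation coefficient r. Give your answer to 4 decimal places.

n = 6, Σx = 38.2, Σy = 92.1, Σx² = 244.52, Σy² = 1446.65, Σxy = 580.67
nΣxy − ΣxΣy = 3484.02 − 3518.22 = -34.2
nΣx² − (Σx)² = 1467.12 − 1459.24 = 7.88; nΣy² − (Σy)² = 8679.9 − 8482.41 = 197.49
r = -34.2 / √(7.88 × 197.49) = -34.2 / 39.4490 ≈ -0.8669

-0.8669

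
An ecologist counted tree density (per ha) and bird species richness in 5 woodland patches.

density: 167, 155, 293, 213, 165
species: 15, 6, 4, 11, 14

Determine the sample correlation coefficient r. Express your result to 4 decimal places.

n = 5, Σx = 993, Σy = 50, Σx² = 210357, Σy² = 594, Σxy = 9260
nΣxy − ΣxΣy = 46300 − 49650 = -3350
nΣx² − (Σx)² = 1051785 − 986049 = 65736; nΣy² − (Σy)² = 2970 − 2500 = 470
r = -3350 / √(65736 × 470) = -3350 / 5558.4098 ≈ -0.6027

-0.6027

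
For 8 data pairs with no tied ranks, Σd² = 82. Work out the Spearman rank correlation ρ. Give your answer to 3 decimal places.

ρ = 1 − 6Σd² / [n(n²−1)] = 1 − 6×82 / (8×63)
  = 1 − 492/504 = 1 − 0.9762 ≈ 0.024

0.024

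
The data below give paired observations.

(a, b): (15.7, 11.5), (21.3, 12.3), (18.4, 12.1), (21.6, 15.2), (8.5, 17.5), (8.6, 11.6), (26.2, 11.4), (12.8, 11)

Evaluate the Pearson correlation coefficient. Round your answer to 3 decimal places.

-0.248

n = 8, Σa = 133.1, Σb = 102.6, Σa² = 2501.79, Σb² = 1352.76, Σab = 1681.49
nΣab − ΣaΣb = 13451.92 − 13656.06 = -204.14
nΣa² − (Σa)² = 20014.32 − 17715.61 = 2298.71; nΣb² − (Σb)² = 10822.08 − 10526.76 = 295.32
r = -204.14 / √(2298.71 × 295.32) = -204.14 / 823.9266 ≈ -0.248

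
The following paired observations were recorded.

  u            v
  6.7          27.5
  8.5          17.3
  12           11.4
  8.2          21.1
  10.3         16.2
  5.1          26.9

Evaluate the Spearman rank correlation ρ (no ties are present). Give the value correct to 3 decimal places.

-0.943

Rank u: 2, 4, 6, 3, 5, 1
Rank v: 6, 3, 1, 4, 2, 5
d = rank(u) − rank(v): -4, 1, 5, -1, 3, -4; Σd² = 68
ρ = 1 − 6Σd² / [n(n²−1)] = 1 − 6×68 / (6×35) = 1 − 408/210 ≈ -0.943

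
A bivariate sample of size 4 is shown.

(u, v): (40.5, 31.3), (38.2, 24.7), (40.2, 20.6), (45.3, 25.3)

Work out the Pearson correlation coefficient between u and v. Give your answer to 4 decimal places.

n = 4, Σu = 164.2, Σv = 101.9, Σu² = 6767.62, Σv² = 2654.23, Σuv = 4185.4
nΣuv − ΣuΣv = 16741.6 − 16731.98 = 9.62
nΣu² − (Σu)² = 27070.48 − 26961.64 = 108.84; nΣv² − (Σv)² = 10616.92 − 10383.61 = 233.31
r = 9.62 / √(108.84 × 233.31) = 9.62 / 159.3533 ≈ 0.0604

0.0604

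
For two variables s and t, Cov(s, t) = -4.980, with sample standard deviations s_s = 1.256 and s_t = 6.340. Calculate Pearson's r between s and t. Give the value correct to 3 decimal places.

-0.625

r = Cov(s,t) / (s_s · s_t) = -4.980 / (1.256 × 6.340)
  = -4.980 / 7.9630 ≈ -0.625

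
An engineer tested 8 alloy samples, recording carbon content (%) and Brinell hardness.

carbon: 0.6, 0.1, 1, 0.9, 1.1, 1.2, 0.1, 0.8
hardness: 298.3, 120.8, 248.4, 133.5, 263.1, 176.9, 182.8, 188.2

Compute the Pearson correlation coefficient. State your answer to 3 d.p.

n = 8, Σx = 5.8, Σy = 1612, Σx² = 5.48, Σy² = 352450.64, Σxy = 1230.14
nΣxy − ΣxΣy = 9841.12 − 9349.6 = 491.52
nΣx² − (Σx)² = 43.84 − 33.64 = 10.2; nΣy² − (Σy)² = 2819605.12 − 2598544 = 221061.12
r = 491.52 / √(10.2 × 221061.12) = 491.52 / 1501.6069 ≈ 0.327

0.327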